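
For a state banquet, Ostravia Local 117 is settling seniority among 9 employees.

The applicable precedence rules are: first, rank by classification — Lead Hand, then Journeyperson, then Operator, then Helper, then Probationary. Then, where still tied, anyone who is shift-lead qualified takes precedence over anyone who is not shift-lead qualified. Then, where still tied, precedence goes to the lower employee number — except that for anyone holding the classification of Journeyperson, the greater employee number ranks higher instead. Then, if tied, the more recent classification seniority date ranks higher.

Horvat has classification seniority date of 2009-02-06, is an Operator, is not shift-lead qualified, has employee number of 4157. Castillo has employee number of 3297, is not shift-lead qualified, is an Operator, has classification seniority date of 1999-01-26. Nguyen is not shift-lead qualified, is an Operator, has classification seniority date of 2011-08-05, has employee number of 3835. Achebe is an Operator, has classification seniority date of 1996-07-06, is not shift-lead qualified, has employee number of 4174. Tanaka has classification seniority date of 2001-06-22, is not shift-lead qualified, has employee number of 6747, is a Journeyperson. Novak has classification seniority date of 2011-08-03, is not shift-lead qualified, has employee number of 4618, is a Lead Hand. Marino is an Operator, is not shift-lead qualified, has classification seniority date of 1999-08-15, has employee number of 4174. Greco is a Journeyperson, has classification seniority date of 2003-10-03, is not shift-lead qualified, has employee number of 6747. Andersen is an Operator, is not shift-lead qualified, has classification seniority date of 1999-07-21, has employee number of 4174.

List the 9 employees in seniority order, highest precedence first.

Novak, Greco, Tanaka, Castillo, Nguyen, Horvat, Marino, Andersen, Achebe

By classification: Novak (Lead Hand); then Greco and Tanaka (Journeyperson); then Castillo, Nguyen, Horvat, Marino, Andersen and Achebe (Operator).
Greco and Tanaka are each not shift-lead qualified, so the next rule applies.
Greco and Tanaka both have employee number 6747, so the next rule applies.
Among Greco and Tanaka, by classification seniority date (later first): Greco (2003-10-03) before Tanaka (2001-06-22).
Castillo, Nguyen, Horvat, Marino, Andersen and Achebe are each not shift-lead qualified, so the next rule applies.
Among Castillo, Nguyen, Horvat, Marino, Andersen and Achebe, by employee number (lower first): Castillo (3297) before Nguyen (3835) before Horvat (4157) before Marino, Andersen and Achebe (4174).
Among Marino, Andersen and Achebe, by classification seniority date (later first): Marino (1999-08-15) before Andersen (1999-07-21) before Achebe (1996-07-06).
Full order: Novak, Greco, Tanaka, Castillo, Nguyen, Horvat, Marino, Andersen, Achebe.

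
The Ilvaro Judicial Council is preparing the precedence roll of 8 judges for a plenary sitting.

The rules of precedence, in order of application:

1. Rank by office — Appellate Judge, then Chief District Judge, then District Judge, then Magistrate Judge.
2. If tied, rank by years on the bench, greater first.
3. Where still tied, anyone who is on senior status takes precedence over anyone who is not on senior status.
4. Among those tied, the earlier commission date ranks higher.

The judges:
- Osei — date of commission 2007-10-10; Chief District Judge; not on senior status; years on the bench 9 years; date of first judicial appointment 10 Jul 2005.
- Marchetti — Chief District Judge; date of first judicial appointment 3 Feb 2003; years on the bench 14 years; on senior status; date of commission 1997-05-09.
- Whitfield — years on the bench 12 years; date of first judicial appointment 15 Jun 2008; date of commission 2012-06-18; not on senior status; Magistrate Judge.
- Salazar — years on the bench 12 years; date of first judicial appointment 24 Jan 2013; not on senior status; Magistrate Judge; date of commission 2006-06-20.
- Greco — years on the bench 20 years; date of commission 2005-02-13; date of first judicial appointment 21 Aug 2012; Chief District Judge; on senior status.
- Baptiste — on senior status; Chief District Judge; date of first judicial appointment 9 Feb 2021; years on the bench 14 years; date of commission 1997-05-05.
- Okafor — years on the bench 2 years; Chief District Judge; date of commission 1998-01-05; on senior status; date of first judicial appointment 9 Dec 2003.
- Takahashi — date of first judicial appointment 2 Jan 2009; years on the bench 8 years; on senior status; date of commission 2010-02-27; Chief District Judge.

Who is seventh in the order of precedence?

Salazar

By office: Greco, Baptiste, Marchetti, Osei, Takahashi and Okafor (Chief District Judge); then Salazar and Whitfield (Magistrate Judge).
Among Greco, Baptiste, Marchetti, Osei, Takahashi and Okafor, by years on the bench (higher first): Greco (20 years) before Baptiste and Marchetti (14 years) before Osei (9 years) before Takahashi (8 years) before Okafor (2 years).
Baptiste and Marchetti are each on senior status, so the next rule applies.
Among Baptiste and Marchetti, by date of commission (earlier first): Baptiste (1997-05-05) before Marchetti (1997-05-09).
Salazar and Whitfield both have years on the bench 12 years, so the next rule applies.
Salazar and Whitfield are each not on senior status, so the next rule applies.
Among Salazar and Whitfield, by date of commission (earlier first): Salazar (2006-06-20) before Whitfield (2012-06-18).
Order: Greco, Baptiste, Marchetti, Osei, Takahashi, Okafor, Salazar, Whitfield.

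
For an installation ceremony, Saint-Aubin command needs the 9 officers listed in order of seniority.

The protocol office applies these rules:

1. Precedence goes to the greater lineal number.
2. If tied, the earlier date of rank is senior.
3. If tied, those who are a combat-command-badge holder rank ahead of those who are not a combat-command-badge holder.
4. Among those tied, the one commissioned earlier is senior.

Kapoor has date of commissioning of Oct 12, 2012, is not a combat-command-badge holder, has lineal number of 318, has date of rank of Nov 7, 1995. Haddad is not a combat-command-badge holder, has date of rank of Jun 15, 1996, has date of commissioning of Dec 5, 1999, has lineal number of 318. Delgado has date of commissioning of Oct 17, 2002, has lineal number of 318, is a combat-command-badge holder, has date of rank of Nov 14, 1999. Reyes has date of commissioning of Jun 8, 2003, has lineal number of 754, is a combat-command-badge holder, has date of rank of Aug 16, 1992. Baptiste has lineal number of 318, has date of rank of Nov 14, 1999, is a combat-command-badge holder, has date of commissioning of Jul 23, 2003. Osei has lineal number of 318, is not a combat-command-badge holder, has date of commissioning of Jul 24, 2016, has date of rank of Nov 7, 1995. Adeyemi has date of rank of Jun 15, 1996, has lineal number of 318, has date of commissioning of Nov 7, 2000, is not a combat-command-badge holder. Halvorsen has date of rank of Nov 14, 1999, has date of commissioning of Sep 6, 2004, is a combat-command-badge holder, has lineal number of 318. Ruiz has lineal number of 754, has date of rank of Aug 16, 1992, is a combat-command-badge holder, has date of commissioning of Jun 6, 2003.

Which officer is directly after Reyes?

By lineal number (higher first): Ruiz and Reyes (both 754); then Kapoor, Osei, Haddad, Adeyemi, Delgado, Baptiste and Halvorsen (each 318).
Ruiz and Reyes both have date of rank Aug 16, 1992, so the next rule applies.
Ruiz and Reyes are each a combat-command-badge holder, so the next rule applies.
Among Ruiz and Reyes, by date of commissioning (earlier first): Ruiz (Jun 6, 2003) before Reyes (Jun 8, 2003).
Among Kapoor, Osei, Haddad, Adeyemi, Delgado, Baptiste and Halvorsen, by date of rank (earlier first): Kapoor and Osei (Nov 7, 1995) before Haddad and Adeyemi (Jun 15, 1996) before Delgado, Baptiste and Halvorsen (Nov 14, 1999).
Kapoor and Osei are each not a combat-command-badge holder, so the next rule applies.
Among Kapoor and Osei, by date of commissioning (earlier first): Kapoor (Oct 12, 2012) before Osei (Jul 24, 2016).
Haddad and Adeyemi are each not a combat-command-badge holder, so the next rule applies.
Among Haddad and Adeyemi, by date of commissioning (earlier first): Haddad (Dec 5, 1999) before Adeyemi (Nov 7, 2000).
Delgado, Baptiste and Halvorsen are each a combat-command-badge holder, so the next rule applies.
Among Delgado, Baptiste and Halvorsen, by date of commissioning (earlier first): Delgado (Oct 17, 2002) before Baptiste (Jul 23, 2003) before Halvorsen (Sep 6, 2004).
Order: Ruiz, Reyes, Kapoor, Osei, Haddad, Adeyemi, Delgado, Baptiste, Halvorsen.

Kapoor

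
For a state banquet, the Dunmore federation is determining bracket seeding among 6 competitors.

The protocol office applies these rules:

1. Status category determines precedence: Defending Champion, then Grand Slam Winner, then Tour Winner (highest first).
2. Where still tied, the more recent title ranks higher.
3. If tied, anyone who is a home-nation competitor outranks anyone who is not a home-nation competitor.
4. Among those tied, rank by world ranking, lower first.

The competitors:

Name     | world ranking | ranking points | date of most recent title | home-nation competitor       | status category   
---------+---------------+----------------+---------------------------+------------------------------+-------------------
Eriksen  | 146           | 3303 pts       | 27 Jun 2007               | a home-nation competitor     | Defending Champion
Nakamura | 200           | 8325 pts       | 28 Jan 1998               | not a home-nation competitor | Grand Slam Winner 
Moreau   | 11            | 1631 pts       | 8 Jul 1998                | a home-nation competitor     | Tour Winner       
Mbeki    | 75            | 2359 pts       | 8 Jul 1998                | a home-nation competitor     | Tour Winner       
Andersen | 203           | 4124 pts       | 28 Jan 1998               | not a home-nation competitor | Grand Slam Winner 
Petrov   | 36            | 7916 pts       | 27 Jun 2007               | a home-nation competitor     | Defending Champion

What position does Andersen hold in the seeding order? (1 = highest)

4

By status category: Petrov and Eriksen (Defending Champion); then Nakamura and Andersen (Grand Slam Winner); then Moreau and Mbeki (Tour Winner).
Petrov and Eriksen both have date of most recent title 27 Jun 2007, so the next rule applies.
Petrov and Eriksen are each a home-nation competitor, so the next rule applies.
Among Petrov and Eriksen, by world ranking (lower first): Petrov (36) before Eriksen (146).
Nakamura and Andersen both have date of most recent title 28 Jan 1998, so the next rule applies.
Nakamura and Andersen are each not a home-nation competitor, so the next rule applies.
Among Nakamura and Andersen, by world ranking (lower first): Nakamura (200) before Andersen (203).
Moreau and Mbeki both have date of most recent title 8 Jul 1998, so the next rule applies.
Moreau and Mbeki are each a home-nation competitor, so the next rule applies.
Among Moreau and Mbeki, by world ranking (lower first): Moreau (11) before Mbeki (75).
Order: Petrov, Eriksen, Nakamura, Andersen, Moreau, Mbeki. So position 4.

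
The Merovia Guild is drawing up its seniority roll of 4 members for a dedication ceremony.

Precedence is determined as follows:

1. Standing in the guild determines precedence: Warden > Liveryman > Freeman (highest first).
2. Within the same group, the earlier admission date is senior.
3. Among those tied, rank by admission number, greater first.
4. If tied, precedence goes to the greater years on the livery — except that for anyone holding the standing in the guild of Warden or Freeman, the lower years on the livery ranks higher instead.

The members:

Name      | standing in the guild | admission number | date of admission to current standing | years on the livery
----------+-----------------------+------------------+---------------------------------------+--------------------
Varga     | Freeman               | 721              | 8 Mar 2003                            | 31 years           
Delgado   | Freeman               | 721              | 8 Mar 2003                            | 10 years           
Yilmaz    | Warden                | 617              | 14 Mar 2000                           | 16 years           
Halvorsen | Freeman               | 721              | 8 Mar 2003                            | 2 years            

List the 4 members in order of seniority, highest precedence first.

Yilmaz, Halvorsen, Delgado, Varga

By standing in the guild: Yilmaz (Warden); then Halvorsen, Delgado and Varga (Freeman).
Halvorsen, Delgado and Varga all have date of admission to current standing 8 Mar 2003, so the next rule applies.
Halvorsen, Delgado and Varga all have admission number 721, so the next rule applies.
Among Halvorsen, Delgado and Varga, by years on the livery (lower first) (reversed rule for this group): Halvorsen (2 years) before Delgado (10 years) before Varga (31 years).
Full order: Yilmaz, Halvorsen, Delgado, Varga.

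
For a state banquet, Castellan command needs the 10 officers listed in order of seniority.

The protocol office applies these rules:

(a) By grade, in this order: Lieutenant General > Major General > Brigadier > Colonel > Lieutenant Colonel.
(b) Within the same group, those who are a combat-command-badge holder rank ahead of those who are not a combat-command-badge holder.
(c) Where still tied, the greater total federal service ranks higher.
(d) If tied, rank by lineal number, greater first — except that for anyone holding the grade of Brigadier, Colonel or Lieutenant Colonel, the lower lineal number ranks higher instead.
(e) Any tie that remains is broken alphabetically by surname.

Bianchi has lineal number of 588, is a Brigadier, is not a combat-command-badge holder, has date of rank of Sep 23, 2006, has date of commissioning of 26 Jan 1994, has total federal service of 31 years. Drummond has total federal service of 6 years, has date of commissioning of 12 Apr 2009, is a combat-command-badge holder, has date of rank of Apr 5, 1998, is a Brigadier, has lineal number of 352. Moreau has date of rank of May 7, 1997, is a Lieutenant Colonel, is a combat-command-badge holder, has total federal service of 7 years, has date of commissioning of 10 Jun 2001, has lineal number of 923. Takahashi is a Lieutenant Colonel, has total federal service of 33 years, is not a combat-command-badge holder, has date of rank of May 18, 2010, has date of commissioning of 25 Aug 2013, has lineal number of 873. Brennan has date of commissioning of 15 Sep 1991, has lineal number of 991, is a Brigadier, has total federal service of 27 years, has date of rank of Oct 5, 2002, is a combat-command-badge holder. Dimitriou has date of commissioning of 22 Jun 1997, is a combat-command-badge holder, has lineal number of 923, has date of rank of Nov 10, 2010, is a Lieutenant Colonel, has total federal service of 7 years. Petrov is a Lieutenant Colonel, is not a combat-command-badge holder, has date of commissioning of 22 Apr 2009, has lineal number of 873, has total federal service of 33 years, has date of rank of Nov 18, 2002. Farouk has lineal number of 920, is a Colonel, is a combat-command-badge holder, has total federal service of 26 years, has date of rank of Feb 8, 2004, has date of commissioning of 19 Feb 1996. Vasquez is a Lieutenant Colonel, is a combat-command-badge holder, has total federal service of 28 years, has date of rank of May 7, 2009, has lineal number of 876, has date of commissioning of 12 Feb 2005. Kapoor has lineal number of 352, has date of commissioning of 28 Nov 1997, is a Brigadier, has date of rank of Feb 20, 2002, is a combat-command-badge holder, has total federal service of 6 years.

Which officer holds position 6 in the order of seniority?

By grade: Brennan, Drummond, Kapoor and Bianchi (Brigadier); then Farouk (Colonel); then Vasquez, Dimitriou, Moreau, Petrov and Takahashi (Lieutenant Colonel).
Among Brennan, Drummond, Kapoor and Bianchi, a combat-command-badge holder before not a combat-command-badge holder: Brennan, Drummond and Kapoor (a combat-command-badge holder) before Bianchi (not a combat-command-badge holder).
Among Brennan, Drummond and Kapoor, by total federal service (higher first): Brennan (27 years) before Drummond and Kapoor (6 years).
Drummond and Kapoor both have lineal number 352, so the next rule applies.
Among Drummond and Kapoor, alphabetically by surname: Drummond before Kapoor.
Among Vasquez, Dimitriou, Moreau, Petrov and Takahashi, a combat-command-badge holder before not a combat-command-badge holder: Vasquez, Dimitriou and Moreau (a combat-command-badge holder) before Petrov and Takahashi (not a combat-command-badge holder).
Among Vasquez, Dimitriou and Moreau, by total federal service (higher first): Vasquez (28 years) before Dimitriou and Moreau (7 years).
Dimitriou and Moreau both have lineal number 923, so the next rule applies.
Among Dimitriou and Moreau, alphabetically by surname: Dimitriou before Moreau.
Petrov and Takahashi both have total federal service 33 years, so the next rule applies.
Petrov and Takahashi both have lineal number 873, so the next rule applies.
Among Petrov and Takahashi, alphabetically by surname: Petrov before Takahashi.
Order: Brennan, Drummond, Kapoor, Bianchi, Farouk, Vasquez, Dimitriou, Moreau, Petrov, Takahashi.

Vasquez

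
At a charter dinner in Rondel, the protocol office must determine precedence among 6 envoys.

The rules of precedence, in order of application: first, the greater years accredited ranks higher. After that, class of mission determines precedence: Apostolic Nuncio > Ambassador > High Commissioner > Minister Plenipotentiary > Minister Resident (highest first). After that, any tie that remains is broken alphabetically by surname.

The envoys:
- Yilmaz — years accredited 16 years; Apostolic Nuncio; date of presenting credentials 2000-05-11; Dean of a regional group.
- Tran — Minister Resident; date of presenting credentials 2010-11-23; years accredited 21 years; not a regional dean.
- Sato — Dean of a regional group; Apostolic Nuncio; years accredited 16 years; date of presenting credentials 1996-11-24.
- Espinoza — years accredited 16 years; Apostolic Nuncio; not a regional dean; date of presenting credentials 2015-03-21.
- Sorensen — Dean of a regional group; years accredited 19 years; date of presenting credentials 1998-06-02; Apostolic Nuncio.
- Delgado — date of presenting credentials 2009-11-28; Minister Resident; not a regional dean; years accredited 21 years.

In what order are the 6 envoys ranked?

By years accredited (higher first): Delgado and Tran (both 21 years); then Sorensen (19 years); then Espinoza, Sato and Yilmaz (each 16 years).
Delgado and Tran are each Minister Resident, so the next rule applies.
Among Delgado and Tran, alphabetically by surname: Delgado before Tran.
Espinoza, Sato and Yilmaz are each Apostolic Nuncio, so the next rule applies.
Among Espinoza, Sato and Yilmaz, alphabetically by surname: Espinoza before Sato before Yilmaz.
Full order: Delgado, Tran, Sorensen, Espinoza, Sato, Yilmaz.

Delgado, Tran, Sorensen, Espinoza, Sato, Yilmaz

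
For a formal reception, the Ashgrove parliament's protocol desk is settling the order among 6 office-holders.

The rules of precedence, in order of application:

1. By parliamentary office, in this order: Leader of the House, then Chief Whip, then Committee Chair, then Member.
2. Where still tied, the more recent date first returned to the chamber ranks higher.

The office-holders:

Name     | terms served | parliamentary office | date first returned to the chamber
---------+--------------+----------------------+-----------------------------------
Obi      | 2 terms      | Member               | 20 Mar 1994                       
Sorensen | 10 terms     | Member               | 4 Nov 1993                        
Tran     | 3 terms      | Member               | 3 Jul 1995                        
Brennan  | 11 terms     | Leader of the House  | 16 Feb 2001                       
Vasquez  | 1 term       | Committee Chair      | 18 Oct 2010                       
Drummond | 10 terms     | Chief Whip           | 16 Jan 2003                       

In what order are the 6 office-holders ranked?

By parliamentary office: Brennan (Leader of the House); then Drummond (Chief Whip); then Vasquez (Committee Chair); then Tran, Obi and Sorensen (Member).
Among Tran, Obi and Sorensen, by date first returned to the chamber (later first): Tran (3 Jul 1995) before Obi (20 Mar 1994) before Sorensen (4 Nov 1993).
Full order: Brennan, Drummond, Vasquez, Tran, Obi, Sorensen.

Brennan, Drummond, Vasquez, Tran, Obi, Sorensen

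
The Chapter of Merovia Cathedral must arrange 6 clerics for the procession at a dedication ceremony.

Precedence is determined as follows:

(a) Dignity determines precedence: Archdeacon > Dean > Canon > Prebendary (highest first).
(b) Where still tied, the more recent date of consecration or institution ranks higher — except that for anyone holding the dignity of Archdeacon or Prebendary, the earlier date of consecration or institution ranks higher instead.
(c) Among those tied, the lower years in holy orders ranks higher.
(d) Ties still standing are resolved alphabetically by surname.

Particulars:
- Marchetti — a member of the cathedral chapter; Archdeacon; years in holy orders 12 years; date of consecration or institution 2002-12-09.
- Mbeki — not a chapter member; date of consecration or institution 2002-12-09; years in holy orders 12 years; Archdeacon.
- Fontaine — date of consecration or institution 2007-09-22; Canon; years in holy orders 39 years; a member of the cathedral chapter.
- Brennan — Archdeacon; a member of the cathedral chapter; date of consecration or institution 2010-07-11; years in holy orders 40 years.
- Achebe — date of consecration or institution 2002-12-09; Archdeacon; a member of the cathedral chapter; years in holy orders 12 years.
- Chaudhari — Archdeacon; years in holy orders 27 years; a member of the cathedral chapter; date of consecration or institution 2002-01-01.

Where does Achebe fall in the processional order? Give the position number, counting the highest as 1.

By dignity: Chaudhari, Achebe, Marchetti, Mbeki and Brennan (Archdeacon); then Fontaine (Canon).
Among Chaudhari, Achebe, Marchetti, Mbeki and Brennan, by date of consecration or institution (earlier first) (reversed rule for this group): Chaudhari (2002-01-01) before Achebe, Marchetti and Mbeki (2002-12-09) before Brennan (2010-07-11).
Achebe, Marchetti and Mbeki all have years in holy orders 12 years, so the next rule applies.
Among Achebe, Marchetti and Mbeki, alphabetically by surname: Achebe before Marchetti before Mbeki.
Order: Chaudhari, Achebe, Marchetti, Mbeki, Brennan, Fontaine. So position 2.

2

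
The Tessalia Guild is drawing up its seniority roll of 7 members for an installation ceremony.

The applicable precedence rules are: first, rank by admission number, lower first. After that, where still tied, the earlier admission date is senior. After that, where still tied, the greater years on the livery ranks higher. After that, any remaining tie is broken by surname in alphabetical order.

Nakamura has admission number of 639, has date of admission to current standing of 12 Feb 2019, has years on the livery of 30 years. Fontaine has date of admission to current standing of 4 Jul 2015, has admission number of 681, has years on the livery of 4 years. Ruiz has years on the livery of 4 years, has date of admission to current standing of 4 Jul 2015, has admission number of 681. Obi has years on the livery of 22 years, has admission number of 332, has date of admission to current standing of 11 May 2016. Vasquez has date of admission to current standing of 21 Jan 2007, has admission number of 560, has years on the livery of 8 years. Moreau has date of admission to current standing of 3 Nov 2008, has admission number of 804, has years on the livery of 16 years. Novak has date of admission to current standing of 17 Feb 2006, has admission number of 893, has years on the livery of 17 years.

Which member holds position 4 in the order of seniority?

Fontaine

By admission number (lower first): Obi (332); then Vasquez (560); then Nakamura (639); then Fontaine and Ruiz (both 681); then Moreau (804); then Novak (893).
Fontaine and Ruiz both have date of admission to current standing 4 Jul 2015, so the next rule applies.
Fontaine and Ruiz both have years on the livery 4 years, so the next rule applies.
Among Fontaine and Ruiz, alphabetically by surname: Fontaine before Ruiz.
Order: Obi, Vasquez, Nakamura, Fontaine, Ruiz, Moreau, Novak.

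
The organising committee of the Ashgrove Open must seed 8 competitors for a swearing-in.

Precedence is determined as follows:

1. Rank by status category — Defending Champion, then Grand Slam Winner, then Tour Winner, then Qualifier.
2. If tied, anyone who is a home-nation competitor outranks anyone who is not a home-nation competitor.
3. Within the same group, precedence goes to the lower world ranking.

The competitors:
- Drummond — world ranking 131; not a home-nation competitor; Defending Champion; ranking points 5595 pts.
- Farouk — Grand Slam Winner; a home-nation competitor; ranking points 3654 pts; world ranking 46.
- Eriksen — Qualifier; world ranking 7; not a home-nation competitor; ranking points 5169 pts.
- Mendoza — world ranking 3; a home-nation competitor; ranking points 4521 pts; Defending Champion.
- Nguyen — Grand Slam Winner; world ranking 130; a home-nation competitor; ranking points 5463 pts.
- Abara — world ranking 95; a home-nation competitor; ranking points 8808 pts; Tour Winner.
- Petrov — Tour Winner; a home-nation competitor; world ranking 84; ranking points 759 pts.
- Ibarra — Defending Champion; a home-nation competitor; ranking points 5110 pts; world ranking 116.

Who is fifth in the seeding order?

By status category: Mendoza, Ibarra and Drummond (Defending Champion); then Farouk and Nguyen (Grand Slam Winner); then Petrov and Abara (Tour Winner); then Eriksen (Qualifier).
Among Mendoza, Ibarra and Drummond, a home-nation competitor before not a home-nation competitor: Mendoza and Ibarra (a home-nation competitor) before Drummond (not a home-nation competitor).
Among Mendoza and Ibarra, by world ranking (lower first): Mendoza (3) before Ibarra (116).
Farouk and Nguyen are each a home-nation competitor, so the next rule applies.
Among Farouk and Nguyen, by world ranking (lower first): Farouk (46) before Nguyen (130).
Petrov and Abara are each a home-nation competitor, so the next rule applies.
Among Petrov and Abara, by world ranking (lower first): Petrov (84) before Abara (95).
Order: Mendoza, Ibarra, Drummond, Farouk, Nguyen, Petrov, Abara, Eriksen.

Nguyen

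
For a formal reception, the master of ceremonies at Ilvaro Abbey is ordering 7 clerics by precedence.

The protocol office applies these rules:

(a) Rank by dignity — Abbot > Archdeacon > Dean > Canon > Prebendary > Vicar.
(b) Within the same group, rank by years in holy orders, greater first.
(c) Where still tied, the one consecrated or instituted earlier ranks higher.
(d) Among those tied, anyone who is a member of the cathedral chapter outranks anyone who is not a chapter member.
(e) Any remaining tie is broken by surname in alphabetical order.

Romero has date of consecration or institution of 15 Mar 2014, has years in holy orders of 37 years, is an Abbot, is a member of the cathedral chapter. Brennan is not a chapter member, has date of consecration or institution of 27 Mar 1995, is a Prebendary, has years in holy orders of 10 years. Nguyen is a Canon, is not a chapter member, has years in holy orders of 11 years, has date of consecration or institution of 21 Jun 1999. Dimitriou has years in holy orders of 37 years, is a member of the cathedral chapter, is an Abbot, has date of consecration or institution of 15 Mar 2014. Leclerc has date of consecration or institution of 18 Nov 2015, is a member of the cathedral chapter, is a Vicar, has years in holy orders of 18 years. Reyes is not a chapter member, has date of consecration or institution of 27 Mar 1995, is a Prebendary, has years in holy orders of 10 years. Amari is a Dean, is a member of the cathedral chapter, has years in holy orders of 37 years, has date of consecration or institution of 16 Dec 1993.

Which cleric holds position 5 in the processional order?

Brennan

By dignity: Dimitriou and Romero (Abbot); then Amari (Dean); then Nguyen (Canon); then Brennan and Reyes (Prebendary); then Leclerc (Vicar).
Dimitriou and Romero both have years in holy orders 37 years, so the next rule applies.
Dimitriou and Romero both have date of consecration or institution 15 Mar 2014, so the next rule applies.
Dimitriou and Romero are each a member of the cathedral chapter, so the next rule applies.
Among Dimitriou and Romero, alphabetically by surname: Dimitriou before Romero.
Brennan and Reyes both have years in holy orders 10 years, so the next rule applies.
Brennan and Reyes both have date of consecration or institution 27 Mar 1995, so the next rule applies.
Brennan and Reyes are each not a chapter member, so the next rule applies.
Among Brennan and Reyes, alphabetically by surname: Brennan before Reyes.
Order: Dimitriou, Romero, Amari, Nguyen, Brennan, Reyes, Leclerc.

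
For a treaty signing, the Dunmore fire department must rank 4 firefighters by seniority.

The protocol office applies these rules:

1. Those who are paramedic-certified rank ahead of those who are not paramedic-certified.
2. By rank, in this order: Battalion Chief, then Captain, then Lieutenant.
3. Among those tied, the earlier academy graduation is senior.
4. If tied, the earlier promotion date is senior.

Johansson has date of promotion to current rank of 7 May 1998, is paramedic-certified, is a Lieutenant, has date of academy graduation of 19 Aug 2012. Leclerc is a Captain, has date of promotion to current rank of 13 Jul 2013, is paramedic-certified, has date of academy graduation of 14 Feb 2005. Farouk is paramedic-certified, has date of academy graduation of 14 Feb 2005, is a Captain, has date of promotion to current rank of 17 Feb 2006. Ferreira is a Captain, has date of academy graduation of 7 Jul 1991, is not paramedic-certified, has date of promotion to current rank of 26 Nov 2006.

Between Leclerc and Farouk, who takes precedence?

Farouk

By the first rule: Farouk, Leclerc and Johansson (each paramedic-certified); then Ferreira (not paramedic-certified).
Among Farouk, Leclerc and Johansson, by rank: Farouk and Leclerc (Captain) before Johansson (Lieutenant).
Farouk and Leclerc both have date of academy graduation 14 Feb 2005, so the next rule applies.
Among Farouk and Leclerc, by date of promotion to current rank (earlier first): Farouk (17 Feb 2006) before Leclerc (13 Jul 2013).
So Farouk takes precedence.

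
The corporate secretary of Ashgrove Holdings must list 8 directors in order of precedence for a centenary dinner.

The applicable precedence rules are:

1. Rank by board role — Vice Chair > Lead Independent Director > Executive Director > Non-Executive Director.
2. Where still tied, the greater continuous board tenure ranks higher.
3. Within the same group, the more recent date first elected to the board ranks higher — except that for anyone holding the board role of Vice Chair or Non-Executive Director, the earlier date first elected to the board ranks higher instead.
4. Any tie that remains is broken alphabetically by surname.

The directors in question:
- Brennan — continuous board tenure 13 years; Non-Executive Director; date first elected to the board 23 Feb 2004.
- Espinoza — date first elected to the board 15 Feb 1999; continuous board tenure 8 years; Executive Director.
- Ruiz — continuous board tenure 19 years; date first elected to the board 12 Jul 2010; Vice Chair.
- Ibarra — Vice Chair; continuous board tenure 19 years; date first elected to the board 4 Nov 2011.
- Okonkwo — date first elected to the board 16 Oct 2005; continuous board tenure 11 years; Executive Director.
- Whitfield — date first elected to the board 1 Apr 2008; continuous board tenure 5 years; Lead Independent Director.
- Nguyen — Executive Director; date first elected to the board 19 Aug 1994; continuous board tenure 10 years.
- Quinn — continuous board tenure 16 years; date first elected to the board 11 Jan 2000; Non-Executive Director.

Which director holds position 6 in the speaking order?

Espinoza

By board role: Ruiz and Ibarra (Vice Chair); then Whitfield (Lead Independent Director); then Okonkwo, Nguyen and Espinoza (Executive Director); then Quinn and Brennan (Non-Executive Director).
Ruiz and Ibarra both have continuous board tenure 19 years, so the next rule applies.
Among Ruiz and Ibarra, by date first elected to the board (earlier first) (reversed rule for this group): Ruiz (12 Jul 2010) before Ibarra (4 Nov 2011).
Among Okonkwo, Nguyen and Espinoza, by continuous board tenure (higher first): Okonkwo (11 years) before Nguyen (10 years) before Espinoza (8 years).
Among Quinn and Brennan, by continuous board tenure (higher first): Quinn (16 years) before Brennan (13 years).
Order: Ruiz, Ibarra, Whitfield, Okonkwo, Nguyen, Espinoza, Quinn, Brennan.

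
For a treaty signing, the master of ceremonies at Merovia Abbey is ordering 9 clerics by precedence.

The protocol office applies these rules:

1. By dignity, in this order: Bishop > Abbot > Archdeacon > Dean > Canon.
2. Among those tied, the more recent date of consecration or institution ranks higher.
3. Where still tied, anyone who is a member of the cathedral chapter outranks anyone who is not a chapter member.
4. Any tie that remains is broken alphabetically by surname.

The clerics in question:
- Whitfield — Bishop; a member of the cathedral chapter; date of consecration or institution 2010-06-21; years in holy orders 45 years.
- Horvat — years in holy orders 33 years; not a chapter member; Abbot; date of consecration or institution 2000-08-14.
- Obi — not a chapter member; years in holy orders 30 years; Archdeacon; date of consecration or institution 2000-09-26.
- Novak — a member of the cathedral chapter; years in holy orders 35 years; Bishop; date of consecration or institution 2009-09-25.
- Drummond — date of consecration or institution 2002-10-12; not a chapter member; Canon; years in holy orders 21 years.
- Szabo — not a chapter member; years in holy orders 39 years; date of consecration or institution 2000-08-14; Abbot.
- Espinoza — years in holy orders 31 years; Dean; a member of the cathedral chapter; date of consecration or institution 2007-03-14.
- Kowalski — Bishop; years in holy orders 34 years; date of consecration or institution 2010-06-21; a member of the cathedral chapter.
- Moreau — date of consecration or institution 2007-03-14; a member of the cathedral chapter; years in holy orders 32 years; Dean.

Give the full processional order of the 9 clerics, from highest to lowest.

By dignity: Kowalski, Whitfield and Novak (Bishop); then Horvat and Szabo (Abbot); then Obi (Archdeacon); then Espinoza and Moreau (Dean); then Drummond (Canon).
Among Kowalski, Whitfield and Novak, by date of consecration or institution (later first): Kowalski and Whitfield (2010-06-21) before Novak (2009-09-25).
Kowalski and Whitfield are each a member of the cathedral chapter, so the next rule applies.
Among Kowalski and Whitfield, alphabetically by surname: Kowalski before Whitfield.
Horvat and Szabo both have date of consecration or institution 2000-08-14, so the next rule applies.
Horvat and Szabo are each not a chapter member, so the next rule applies.
Among Horvat and Szabo, alphabetically by surname: Horvat before Szabo.
Espinoza and Moreau both have date of consecration or institution 2007-03-14, so the next rule applies.
Espinoza and Moreau are each a member of the cathedral chapter, so the next rule applies.
Among Espinoza and Moreau, alphabetically by surname: Espinoza before Moreau.
Full order: Kowalski, Whitfield, Novak, Horvat, Szabo, Obi, Espinoza, Moreau, Drummond.

Kowalski, Whitfield, Novak, Horvat, Szabo, Obi, Espinoza, Moreau, Drummond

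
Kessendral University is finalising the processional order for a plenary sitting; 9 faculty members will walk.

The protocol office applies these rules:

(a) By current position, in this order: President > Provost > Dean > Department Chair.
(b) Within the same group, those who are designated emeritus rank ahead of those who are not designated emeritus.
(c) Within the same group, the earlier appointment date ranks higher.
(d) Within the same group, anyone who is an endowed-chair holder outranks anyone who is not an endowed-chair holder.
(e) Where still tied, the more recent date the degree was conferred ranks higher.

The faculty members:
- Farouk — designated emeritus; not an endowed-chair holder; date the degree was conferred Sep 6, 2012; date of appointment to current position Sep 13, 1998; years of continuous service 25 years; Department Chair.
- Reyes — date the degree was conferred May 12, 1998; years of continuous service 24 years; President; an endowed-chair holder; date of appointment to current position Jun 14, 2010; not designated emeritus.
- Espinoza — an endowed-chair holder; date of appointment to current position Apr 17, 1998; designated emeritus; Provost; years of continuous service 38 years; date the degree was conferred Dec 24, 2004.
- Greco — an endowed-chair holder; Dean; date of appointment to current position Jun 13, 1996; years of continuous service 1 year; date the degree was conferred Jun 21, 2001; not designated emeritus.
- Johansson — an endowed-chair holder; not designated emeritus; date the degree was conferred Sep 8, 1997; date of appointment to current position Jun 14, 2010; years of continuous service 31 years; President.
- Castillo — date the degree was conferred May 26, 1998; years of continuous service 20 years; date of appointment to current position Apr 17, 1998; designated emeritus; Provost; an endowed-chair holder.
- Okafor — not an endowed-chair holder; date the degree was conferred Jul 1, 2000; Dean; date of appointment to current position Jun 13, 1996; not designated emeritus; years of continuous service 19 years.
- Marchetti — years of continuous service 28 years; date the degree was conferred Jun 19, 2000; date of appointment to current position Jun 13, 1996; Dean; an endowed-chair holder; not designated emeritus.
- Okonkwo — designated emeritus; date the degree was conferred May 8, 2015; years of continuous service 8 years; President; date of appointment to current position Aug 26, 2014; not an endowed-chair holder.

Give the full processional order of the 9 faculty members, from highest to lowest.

By current position: Okonkwo, Reyes and Johansson (President); then Espinoza and Castillo (Provost); then Greco, Marchetti and Okafor (Dean); then Farouk (Department Chair).
Among Okonkwo, Reyes and Johansson, designated emeritus before not designated emeritus: Okonkwo (designated emeritus) before Reyes and Johansson (not designated emeritus).
Reyes and Johansson both have date of appointment to current position Jun 14, 2010, so the next rule applies.
Reyes and Johansson are each an endowed-chair holder, so the next rule applies.
Among Reyes and Johansson, by date the degree was conferred (later first): Reyes (May 12, 1998) before Johansson (Sep 8, 1997).
Espinoza and Castillo are each designated emeritus, so the next rule applies.
Espinoza and Castillo both have date of appointment to current position Apr 17, 1998, so the next rule applies.
Espinoza and Castillo are each an endowed-chair holder, so the next rule applies.
Among Espinoza and Castillo, by date the degree was conferred (later first): Espinoza (Dec 24, 2004) before Castillo (May 26, 1998).
Greco, Marchetti and Okafor are each not designated emeritus, so the next rule applies.
Greco, Marchetti and Okafor all have date of appointment to current position Jun 13, 1996, so the next rule applies.
Among Greco, Marchetti and Okafor, an endowed-chair holder before not an endowed-chair holder: Greco and Marchetti (an endowed-chair holder) before Okafor (not an endowed-chair holder).
Among Greco and Marchetti, by date the degree was conferred (later first): Greco (Jun 21, 2001) before Marchetti (Jun 19, 2000).
Full order: Okonkwo, Reyes, Johansson, Espinoza, Castillo, Greco, Marchetti, Okafor, Farouk.

Okonkwo, Reyes, Johansson, Espinoza, Castillo, Greco, Marchetti, Okafor, Farouk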